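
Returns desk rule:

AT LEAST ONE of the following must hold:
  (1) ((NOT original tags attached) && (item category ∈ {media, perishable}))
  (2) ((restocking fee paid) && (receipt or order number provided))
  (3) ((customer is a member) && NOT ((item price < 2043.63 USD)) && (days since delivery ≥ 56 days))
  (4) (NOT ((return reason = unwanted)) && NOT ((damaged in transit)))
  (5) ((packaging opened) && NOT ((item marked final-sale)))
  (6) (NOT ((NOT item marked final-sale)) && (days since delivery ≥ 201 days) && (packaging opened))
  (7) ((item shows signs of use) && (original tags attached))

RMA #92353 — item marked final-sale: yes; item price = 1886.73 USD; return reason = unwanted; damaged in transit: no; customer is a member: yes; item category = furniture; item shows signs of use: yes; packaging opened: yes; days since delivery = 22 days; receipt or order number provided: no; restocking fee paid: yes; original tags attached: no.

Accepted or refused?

Atomic conditions:
  NOT original tags attached: no → true
  item category ∈ {media, perishable}: furniture is not in the set → false
  restocking fee paid: yes → true
  receipt or order number provided: no → false
  customer is a member: yes → true
  item price < 2043.63 USD: 1886.73 < 2043.63 is true
  days since delivery ≥ 56 days: 22 ≥ 56 is false
  return reason = unwanted: unwanted == unwanted is true
  damaged in transit: no → false
  packaging opened: yes → true
  item marked final-sale: yes → true
  NOT item marked final-sale: yes → false
  days since delivery ≥ 201 days: 22 ≥ 201 is false
  item shows signs of use: yes → true
  original tags attached: no → false
Combine:
[1] true AND false = false
[2] true AND false = false
[3.2] NOT true = false
[3] true AND false AND false = false
[4.1] NOT true = false
[4.2] NOT false = true
[4] false AND true = false
[5.2] NOT true = false
[5] true AND false = false
[6.1] NOT false = true
[6] true AND false AND true = false
[7] true AND false = false
[root] false OR false OR false OR false OR false OR false OR false = false
Overall: false → refused

Refused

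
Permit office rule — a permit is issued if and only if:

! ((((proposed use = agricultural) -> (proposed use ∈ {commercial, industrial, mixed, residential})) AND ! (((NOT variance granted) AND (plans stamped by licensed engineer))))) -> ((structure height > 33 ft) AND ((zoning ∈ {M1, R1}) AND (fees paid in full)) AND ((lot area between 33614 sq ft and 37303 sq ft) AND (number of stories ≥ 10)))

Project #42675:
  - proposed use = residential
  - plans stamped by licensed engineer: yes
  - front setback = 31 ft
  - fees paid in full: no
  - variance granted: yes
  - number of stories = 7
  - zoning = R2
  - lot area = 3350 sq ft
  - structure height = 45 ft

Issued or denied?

Atomic conditions:
  proposed use = agricultural: residential == agricultural is false
  proposed use ∈ {commercial, industrial, mixed, residential}: residential is in the set → true
  NOT variance granted: yes → false
  plans stamped by licensed engineer: yes → true
  structure height > 33 ft: 45 > 33 is true
  zoning ∈ {M1, R1}: R2 is not in the set → false
  fees paid in full: no → false
  lot area between 33614 sq ft and 37303 sq ft: 3350 in [33614, 37303] is false
  number of stories ≥ 10: 7 ≥ 10 is false
Combine:
[1.1.1] false → true (antecedent false ⇒ implication holds) = true
[1.1.2.1] false AND true = false
[1.1.2] NOT false = true
[1.1] true AND true = true
[1] NOT true = false
[2.2] false AND false = false
[2.3] false AND false = false
[2] true AND false AND false = false
[root] false → false (antecedent false ⇒ implication holds) = true
Overall: true → issued

Issued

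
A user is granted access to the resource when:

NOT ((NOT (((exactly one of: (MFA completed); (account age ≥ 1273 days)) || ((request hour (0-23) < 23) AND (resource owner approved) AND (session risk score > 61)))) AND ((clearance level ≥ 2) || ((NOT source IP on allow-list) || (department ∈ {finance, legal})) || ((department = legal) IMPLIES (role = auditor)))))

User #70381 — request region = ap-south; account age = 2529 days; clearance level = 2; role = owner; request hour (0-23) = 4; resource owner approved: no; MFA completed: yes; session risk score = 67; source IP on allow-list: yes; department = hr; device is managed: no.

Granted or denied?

Atomic conditions:
  MFA completed: yes → true
  account age ≥ 1273 days: 2529 ≥ 1273 is true
  request hour (0-23) < 23: 4 < 23 is true
  resource owner approved: no → false
  session risk score > 61: 67 > 61 is true
  clearance level ≥ 2: 2 ≥ 2 is true
  NOT source IP on allow-list: yes → false
  department ∈ {finance, legal}: hr is not in the set → false
  department = legal: hr == legal is false
  role = auditor: owner == auditor is false
Combine:
[1.1.1.1] exactly-one(true, true) = false
[1.1.1.2] true AND false AND true = false
[1.1.1] false OR false = false
[1.1] NOT false = true
[1.2.2] false OR false = false
[1.2.3] false → false (antecedent false ⇒ implication holds) = true
[1.2] true OR false OR true = true
[1] true AND true = true
[root] NOT true = false
Overall: false → denied

Denied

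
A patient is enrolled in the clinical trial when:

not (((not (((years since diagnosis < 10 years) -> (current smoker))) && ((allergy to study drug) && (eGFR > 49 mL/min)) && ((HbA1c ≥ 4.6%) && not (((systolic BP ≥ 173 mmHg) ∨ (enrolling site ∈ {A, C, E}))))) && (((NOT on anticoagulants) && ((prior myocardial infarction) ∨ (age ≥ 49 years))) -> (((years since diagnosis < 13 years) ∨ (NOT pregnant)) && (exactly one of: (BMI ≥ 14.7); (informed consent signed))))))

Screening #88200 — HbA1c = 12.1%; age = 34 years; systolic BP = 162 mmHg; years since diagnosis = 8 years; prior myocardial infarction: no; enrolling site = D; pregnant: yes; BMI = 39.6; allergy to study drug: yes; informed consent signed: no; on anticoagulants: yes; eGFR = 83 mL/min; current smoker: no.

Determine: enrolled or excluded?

Excluded

Atomic conditions:
  years since diagnosis < 10 years: 8 < 10 is true
  current smoker: no → false
  allergy to study drug: yes → true
  eGFR > 49 mL/min: 83 > 49 is true
  HbA1c ≥ 4.6%: 12.1 ≥ 4.6 is true
  systolic BP ≥ 173 mmHg: 162 ≥ 173 is false
  enrolling site ∈ {A, C, E}: D is not in the set → false
  NOT on anticoagulants: yes → false
  prior myocardial infarction: no → false
  age ≥ 49 years: 34 ≥ 49 is false
  years since diagnosis < 13 years: 8 < 13 is true
  NOT pregnant: yes → false
  BMI ≥ 14.7: 39.6 ≥ 14.7 is true
  informed consent signed: no → false
Combine:
[1.1.1.1] true → false = false
[1.1.1] NOT false = true
[1.1.2] true AND true = true
[1.1.3.2.1] false OR false = false
[1.1.3.2] NOT false = true
[1.1.3] true AND true = true
[1.1] true AND true AND true = true
[1.2.1.2] false OR false = false
[1.2.1] false AND false = false
[1.2.2.1] true OR false = true
[1.2.2.2] exactly-one(true, false) = true
[1.2.2] true AND true = true
[1.2] false → true (antecedent false ⇒ implication holds) = true
[1] true AND true = true
[root] NOT true = false
Overall: false → excluded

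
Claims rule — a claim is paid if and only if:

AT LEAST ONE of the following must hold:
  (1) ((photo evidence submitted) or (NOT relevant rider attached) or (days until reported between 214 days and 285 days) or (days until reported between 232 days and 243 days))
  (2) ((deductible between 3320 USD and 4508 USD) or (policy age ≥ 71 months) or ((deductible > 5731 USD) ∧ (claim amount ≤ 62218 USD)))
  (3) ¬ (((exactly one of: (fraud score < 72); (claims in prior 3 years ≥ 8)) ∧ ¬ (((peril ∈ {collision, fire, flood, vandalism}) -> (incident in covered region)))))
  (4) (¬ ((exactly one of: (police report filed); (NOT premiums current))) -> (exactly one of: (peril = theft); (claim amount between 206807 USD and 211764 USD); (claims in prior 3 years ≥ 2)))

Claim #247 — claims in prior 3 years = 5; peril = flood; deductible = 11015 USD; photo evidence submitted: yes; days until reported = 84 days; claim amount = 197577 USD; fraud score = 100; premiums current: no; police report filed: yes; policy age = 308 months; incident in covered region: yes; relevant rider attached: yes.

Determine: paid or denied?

Atomic conditions:
  photo evidence submitted: yes → true
  NOT relevant rider attached: yes → false
  days until reported between 214 days and 285 days: 84 in [214, 285] is false
  days until reported between 232 days and 243 days: 84 in [232, 243] is false
  deductible between 3320 USD and 4508 USD: 11015 in [3320, 4508] is false
  policy age ≥ 71 months: 308 ≥ 71 is true
  deductible > 5731 USD: 11015 > 5731 is true
  claim amount ≤ 62218 USD: 197577 ≤ 62218 is false
  fraud score < 72: 100 < 72 is false
  claims in prior 3 years ≥ 8: 5 ≥ 8 is false
  peril ∈ {collision, fire, flood, vandalism}: flood is in the set → true
  incident in covered region: yes → true
  police report filed: yes → true
  NOT premiums current: no → true
  peril = theft: flood == theft is false
  claim amount between 206807 USD and 211764 USD: 197577 in [206807, 211764] is false
  claims in prior 3 years ≥ 2: 5 ≥ 2 is true
Combine:
[1] true OR false OR false OR false = true
[2.3] true AND false = false
[2] false OR true OR false = true
[3.1.1] exactly-one(false, false) = false
[3.1.2.1] true → true = true
[3.1.2] NOT true = false
[3.1] false AND false = false
[3] NOT false = true
[4.1.1] exactly-one(true, true) = false
[4.1] NOT false = true
[4.2] exactly-one(false, false, true) = true
[4] true → true = true
[root] true OR true OR true OR true = true
Overall: true → paid

Paid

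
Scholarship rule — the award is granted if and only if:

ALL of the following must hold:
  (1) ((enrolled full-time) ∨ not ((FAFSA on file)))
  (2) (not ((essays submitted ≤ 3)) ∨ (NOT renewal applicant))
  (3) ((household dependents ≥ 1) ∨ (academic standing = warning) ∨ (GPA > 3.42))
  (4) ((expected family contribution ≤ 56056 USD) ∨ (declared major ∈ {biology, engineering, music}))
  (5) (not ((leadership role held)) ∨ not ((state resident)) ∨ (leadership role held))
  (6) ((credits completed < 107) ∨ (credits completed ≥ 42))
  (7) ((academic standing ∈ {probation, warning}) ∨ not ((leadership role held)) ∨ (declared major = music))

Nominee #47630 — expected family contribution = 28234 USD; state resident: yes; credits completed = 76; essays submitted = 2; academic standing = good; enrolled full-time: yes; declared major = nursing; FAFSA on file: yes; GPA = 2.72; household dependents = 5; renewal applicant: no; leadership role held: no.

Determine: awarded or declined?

Atomic conditions:
  enrolled full-time: yes → true
  FAFSA on file: yes → true
  essays submitted ≤ 3: 2 ≤ 3 is true
  NOT renewal applicant: no → true
  household dependents ≥ 1: 5 ≥ 1 is true
  academic standing = warning: good == warning is false
  GPA > 3.42: 2.72 > 3.42 is false
  expected family contribution ≤ 56056 USD: 28234 ≤ 56056 is true
  declared major ∈ {biology, engineering, music}: nursing is not in the set → false
  leadership role held: no → false
  state resident: yes → true
  credits completed < 107: 76 < 107 is true
  credits completed ≥ 42: 76 ≥ 42 is true
  academic standing ∈ {probation, warning}: good is not in the set → false
  declared major = music: nursing == music is false
Combine:
[1.2] NOT true = false
[1] true OR false = true
[2.1] NOT true = false
[2] false OR true = true
[3] true OR false OR false = true
[4] true OR false = true
[5.1] NOT false = true
[5.2] NOT true = false
[5] true OR false OR false = true
[6] true OR true = true
[7.2] NOT false = true
[7] false OR true OR false = true
[root] true AND true AND true AND true AND true AND true AND true = true
Overall: true → awarded

Awarded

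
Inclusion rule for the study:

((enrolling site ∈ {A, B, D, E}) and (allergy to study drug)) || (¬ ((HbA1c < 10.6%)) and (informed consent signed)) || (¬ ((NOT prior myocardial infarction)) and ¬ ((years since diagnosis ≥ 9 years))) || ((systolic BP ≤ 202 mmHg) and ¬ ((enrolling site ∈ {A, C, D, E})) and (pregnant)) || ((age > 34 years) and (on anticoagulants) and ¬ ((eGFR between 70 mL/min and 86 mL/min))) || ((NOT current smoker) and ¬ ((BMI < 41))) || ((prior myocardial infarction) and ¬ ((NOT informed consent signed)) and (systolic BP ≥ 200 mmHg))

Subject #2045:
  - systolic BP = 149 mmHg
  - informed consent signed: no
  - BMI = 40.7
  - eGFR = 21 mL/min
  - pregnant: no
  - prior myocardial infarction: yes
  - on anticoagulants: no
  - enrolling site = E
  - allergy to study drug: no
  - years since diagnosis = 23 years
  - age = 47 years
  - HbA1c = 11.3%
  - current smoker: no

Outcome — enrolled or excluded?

Excluded

Atomic conditions:
  enrolling site ∈ {A, B, D, E}: E is in the set → true
  allergy to study drug: no → false
  HbA1c < 10.6%: 11.3 < 10.6 is false
  informed consent signed: no → false
  NOT prior myocardial infarction: yes → false
  years since diagnosis ≥ 9 years: 23 ≥ 9 is true
  systolic BP ≤ 202 mmHg: 149 ≤ 202 is true
  enrolling site ∈ {A, C, D, E}: E is in the set → true
  pregnant: no → false
  age > 34 years: 47 > 34 is true
  on anticoagulants: no → false
  eGFR between 70 mL/min and 86 mL/min: 21 in [70, 86] is false
  NOT current smoker: no → true
  BMI < 41: 40.7 < 41 is true
  prior myocardial infarction: yes → true
  NOT informed consent signed: no → true
  systolic BP ≥ 200 mmHg: 149 ≥ 200 is false
Combine:
[1] true AND false = false
[2.1] NOT false = true
[2] true AND false = false
[3.1] NOT false = true
[3.2] NOT true = false
[3] true AND false = false
[4.2] NOT true = false
[4] true AND false AND false = false
[5.3] NOT false = true
[5] true AND false AND true = false
[6.2] NOT true = false
[6] true AND false = false
[7.2] NOT true = false
[7] true AND false AND false = false
[root] false OR false OR false OR false OR false OR false OR false = false
Overall: false → excluded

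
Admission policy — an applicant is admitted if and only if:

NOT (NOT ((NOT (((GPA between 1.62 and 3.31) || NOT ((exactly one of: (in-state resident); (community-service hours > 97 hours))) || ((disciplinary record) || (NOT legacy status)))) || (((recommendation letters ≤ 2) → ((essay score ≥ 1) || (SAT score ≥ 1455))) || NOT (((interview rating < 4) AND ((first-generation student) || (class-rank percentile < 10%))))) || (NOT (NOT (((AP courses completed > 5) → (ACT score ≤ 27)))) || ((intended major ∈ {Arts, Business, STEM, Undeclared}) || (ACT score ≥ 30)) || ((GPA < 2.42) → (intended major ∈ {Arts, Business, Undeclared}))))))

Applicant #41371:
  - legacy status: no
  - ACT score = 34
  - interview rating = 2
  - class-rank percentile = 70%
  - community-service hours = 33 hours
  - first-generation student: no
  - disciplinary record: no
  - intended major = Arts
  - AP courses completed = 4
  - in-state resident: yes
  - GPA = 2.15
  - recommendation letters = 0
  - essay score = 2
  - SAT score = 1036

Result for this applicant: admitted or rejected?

Atomic conditions:
  GPA between 1.62 and 3.31: 2.15 in [1.62, 3.31] is true
  in-state resident: yes → true
  community-service hours > 97 hours: 33 > 97 is false
  disciplinary record: no → false
  NOT legacy status: no → true
  recommendation letters ≤ 2: 0 ≤ 2 is true
  essay score ≥ 1: 2 ≥ 1 is true
  SAT score ≥ 1455: 1036 ≥ 1455 is false
  interview rating < 4: 2 < 4 is true
  first-generation student: no → false
  class-rank percentile < 10%: 70 < 10 is false
  AP courses completed > 5: 4 > 5 is false
  ACT score ≤ 27: 34 ≤ 27 is false
  intended major ∈ {Arts, Business, STEM, Undeclared}: Arts is in the set → true
  ACT score ≥ 30: 34 ≥ 30 is true
  GPA < 2.42: 2.15 < 2.42 is true
  intended major ∈ {Arts, Business, Undeclared}: Arts is in the set → true
Combine:
[1.1.1.1.2.1] exactly-one(true, false) = true
[1.1.1.1.2] NOT true = false
[1.1.1.1.3] false OR true = true
[1.1.1.1] true OR false OR true = true
[1.1.1] NOT true = false
[1.1.2.1.2] true OR false = true
[1.1.2.1] true → true = true
[1.1.2.2.1.2] false OR false = false
[1.1.2.2.1] true AND false = false
[1.1.2.2] NOT false = true
[1.1.2] true OR true = true
[1.1.3.1.1.1] false → false (antecedent false ⇒ implication holds) = true
[1.1.3.1.1] NOT true = false
[1.1.3.1] NOT false = true
[1.1.3.2] true OR true = true
[1.1.3.3] true → true = true
[1.1.3] true OR true OR true = true
[1.1] false OR true OR true = true
[1] NOT true = false
[root] NOT false = true
Overall: true → admitted

Admitted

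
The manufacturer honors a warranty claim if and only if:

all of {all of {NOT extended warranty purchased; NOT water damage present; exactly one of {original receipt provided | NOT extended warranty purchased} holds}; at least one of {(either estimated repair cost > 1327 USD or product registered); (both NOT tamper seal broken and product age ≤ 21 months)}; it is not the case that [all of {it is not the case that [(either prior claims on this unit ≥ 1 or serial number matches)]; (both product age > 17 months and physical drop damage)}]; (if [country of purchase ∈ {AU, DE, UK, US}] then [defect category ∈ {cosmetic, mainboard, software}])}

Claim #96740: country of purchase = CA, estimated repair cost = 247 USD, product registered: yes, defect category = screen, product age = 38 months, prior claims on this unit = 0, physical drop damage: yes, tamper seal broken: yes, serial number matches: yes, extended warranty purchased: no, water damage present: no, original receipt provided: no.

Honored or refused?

Atomic conditions:
  NOT extended warranty purchased: no → true
  NOT water damage present: no → true
  original receipt provided: no → false
  estimated repair cost > 1327 USD: 247 > 1327 is false
  product registered: yes → true
  NOT tamper seal broken: yes → false
  product age ≤ 21 months: 38 ≤ 21 is false
  prior claims on this unit ≥ 1: 0 ≥ 1 is false
  serial number matches: yes → true
  product age > 17 months: 38 > 17 is true
  physical drop damage: yes → true
  country of purchase ∈ {AU, DE, UK, US}: CA is not in the set → false
  defect category ∈ {cosmetic, mainboard, software}: screen is not in the set → false
Combine:
[1.3] exactly-one(false, true) = true
[1] true AND true AND true = true
[2.1] false OR true = true
[2.2] false AND false = false
[2] true OR false = true
[3.1.1.1] false OR true = true
[3.1.1] NOT true = false
[3.1.2] true AND true = true
[3.1] false AND true = false
[3] NOT false = true
[4] false → false (antecedent false ⇒ implication holds) = true
[root] true AND true AND true AND true = true
Overall: true → honored

Honored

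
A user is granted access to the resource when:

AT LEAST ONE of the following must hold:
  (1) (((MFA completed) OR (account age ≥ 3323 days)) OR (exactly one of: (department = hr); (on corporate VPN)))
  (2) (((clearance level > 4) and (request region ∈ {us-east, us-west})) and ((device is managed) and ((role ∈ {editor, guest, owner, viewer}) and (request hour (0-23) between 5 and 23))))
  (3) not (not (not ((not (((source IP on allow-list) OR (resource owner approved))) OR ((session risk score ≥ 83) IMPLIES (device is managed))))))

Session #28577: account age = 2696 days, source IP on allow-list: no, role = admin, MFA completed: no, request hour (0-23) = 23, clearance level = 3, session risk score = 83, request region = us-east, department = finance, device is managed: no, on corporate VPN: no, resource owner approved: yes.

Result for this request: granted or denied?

Granted

Atomic conditions:
  MFA completed: no → false
  account age ≥ 3323 days: 2696 ≥ 3323 is false
  department = hr: finance == hr is false
  on corporate VPN: no → false
  clearance level > 4: 3 > 4 is false
  request region ∈ {us-east, us-west}: us-east is in the set → true
  device is managed: no → false
  role ∈ {editor, guest, owner, viewer}: admin is not in the set → false
  request hour (0-23) between 5 and 23: 23 in [5, 23] is true
  source IP on allow-list: no → false
  resource owner approved: yes → true
  session risk score ≥ 83: 83 ≥ 83 is true
Combine:
[1.1] false OR false = false
[1.2] exactly-one(false, false) = false
[1] false OR false = false
[2.1] false AND true = false
[2.2.2] false AND true = false
[2.2] false AND false = false
[2] false AND false = false
[3.1.1.1.1.1] false OR true = true
[3.1.1.1.1] NOT true = false
[3.1.1.1.2] true → false = false
[3.1.1.1] false OR false = false
[3.1.1] NOT false = true
[3.1] NOT true = false
[3] NOT false = true
[root] false OR false OR true = true
Overall: true → granted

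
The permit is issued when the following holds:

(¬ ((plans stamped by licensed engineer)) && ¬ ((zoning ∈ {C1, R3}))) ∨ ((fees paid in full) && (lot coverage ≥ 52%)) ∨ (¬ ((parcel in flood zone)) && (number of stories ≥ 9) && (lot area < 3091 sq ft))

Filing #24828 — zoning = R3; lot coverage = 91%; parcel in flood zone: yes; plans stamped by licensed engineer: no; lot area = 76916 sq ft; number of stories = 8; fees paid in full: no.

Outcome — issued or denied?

Atomic conditions:
  plans stamped by licensed engineer: no → false
  zoning ∈ {C1, R3}: R3 is in the set → true
  fees paid in full: no → false
  lot coverage ≥ 52%: 91 ≥ 52 is true
  parcel in flood zone: yes → true
  number of stories ≥ 9: 8 ≥ 9 is false
  lot area < 3091 sq ft: 76916 < 3091 is false
Combine:
[1.1] NOT false = true
[1.2] NOT true = false
[1] true AND false = false
[2] false AND true = false
[3.1] NOT true = false
[3] false AND false AND false = false
[root] false OR false OR false = false
Overall: false → denied

Denied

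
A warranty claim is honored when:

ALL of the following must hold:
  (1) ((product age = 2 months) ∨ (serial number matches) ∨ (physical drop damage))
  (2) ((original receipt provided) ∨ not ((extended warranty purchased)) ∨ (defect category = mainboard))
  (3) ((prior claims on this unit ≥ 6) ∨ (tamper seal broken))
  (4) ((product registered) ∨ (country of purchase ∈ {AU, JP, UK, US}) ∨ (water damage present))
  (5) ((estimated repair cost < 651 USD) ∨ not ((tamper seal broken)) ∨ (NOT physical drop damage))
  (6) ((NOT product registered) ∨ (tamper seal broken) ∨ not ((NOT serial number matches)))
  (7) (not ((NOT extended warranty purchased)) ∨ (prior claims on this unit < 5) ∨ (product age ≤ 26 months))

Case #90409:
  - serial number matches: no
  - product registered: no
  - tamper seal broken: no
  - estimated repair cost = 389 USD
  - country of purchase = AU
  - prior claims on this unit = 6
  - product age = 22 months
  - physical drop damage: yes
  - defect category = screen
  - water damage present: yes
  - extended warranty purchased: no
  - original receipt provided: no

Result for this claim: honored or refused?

Honored

Atomic conditions:
  product age = 2 months: 22 == 2 is false
  serial number matches: no → false
  physical drop damage: yes → true
  original receipt provided: no → false
  extended warranty purchased: no → false
  defect category = mainboard: screen == mainboard is false
  prior claims on this unit ≥ 6: 6 ≥ 6 is true
  tamper seal broken: no → false
  product registered: no → false
  country of purchase ∈ {AU, JP, UK, US}: AU is in the set → true
  water damage present: yes → true
  estimated repair cost < 651 USD: 389 < 651 is true
  NOT physical drop damage: yes → false
  NOT product registered: no → true
  NOT serial number matches: no → true
  NOT extended warranty purchased: no → true
  prior claims on this unit < 5: 6 < 5 is false
  product age ≤ 26 months: 22 ≤ 26 is true
Combine:
[1] false OR false OR true = true
[2.2] NOT false = true
[2] false OR true OR false = true
[3] true OR false = true
[4] false OR true OR true = true
[5.2] NOT false = true
[5] true OR true OR false = true
[6.3] NOT true = false
[6] true OR false OR false = true
[7.1] NOT true = false
[7] false OR false OR true = true
[root] true AND true AND true AND true AND true AND true AND true = true
Overall: true → honored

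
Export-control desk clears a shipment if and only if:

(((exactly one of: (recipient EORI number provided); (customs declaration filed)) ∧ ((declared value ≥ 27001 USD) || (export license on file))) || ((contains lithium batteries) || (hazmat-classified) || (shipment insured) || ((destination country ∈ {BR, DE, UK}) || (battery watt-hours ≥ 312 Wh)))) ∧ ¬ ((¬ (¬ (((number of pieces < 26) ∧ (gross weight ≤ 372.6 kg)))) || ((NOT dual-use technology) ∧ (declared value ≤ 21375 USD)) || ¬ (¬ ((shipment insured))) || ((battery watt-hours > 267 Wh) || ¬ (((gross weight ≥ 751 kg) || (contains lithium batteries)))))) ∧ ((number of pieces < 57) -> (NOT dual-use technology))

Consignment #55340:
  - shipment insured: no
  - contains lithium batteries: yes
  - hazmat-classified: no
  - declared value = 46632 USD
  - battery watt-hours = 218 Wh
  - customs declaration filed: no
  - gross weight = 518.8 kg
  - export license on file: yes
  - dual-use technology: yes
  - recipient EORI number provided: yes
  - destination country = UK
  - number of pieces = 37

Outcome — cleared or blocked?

Blocked

Atomic conditions:
  recipient EORI number provided: yes → true
  customs declaration filed: no → false
  declared value ≥ 27001 USD: 46632 ≥ 27001 is true
  export license on file: yes → true
  contains lithium batteries: yes → true
  hazmat-classified: no → false
  shipment insured: no → false
  destination country ∈ {BR, DE, UK}: UK is in the set → true
  battery watt-hours ≥ 312 Wh: 218 ≥ 312 is false
  number of pieces < 26: 37 < 26 is false
  gross weight ≤ 372.6 kg: 518.8 ≤ 372.6 is false
  NOT dual-use technology: yes → false
  declared value ≤ 21375 USD: 46632 ≤ 21375 is false
  battery watt-hours > 267 Wh: 218 > 267 is false
  gross weight ≥ 751 kg: 518.8 ≥ 751 is false
  number of pieces < 57: 37 < 57 is true
Combine:
[1.1.1] exactly-one(true, false) = true
[1.1.2] true OR true = true
[1.1] true AND true = true
[1.2.4] true OR false = true
[1.2] true OR false OR false OR true = true
[1] true OR true = true
[2.1.1.1.1] false AND false = false
[2.1.1.1] NOT false = true
[2.1.1] NOT true = false
[2.1.2] false AND false = false
[2.1.3.1] NOT false = true
[2.1.3] NOT true = false
[2.1.4.2.1] false OR true = true
[2.1.4.2] NOT true = false
[2.1.4] false OR false = false
[2.1] false OR false OR false OR false = false
[2] NOT false = true
[3] true → false = false
[root] true AND true AND false = false
Overall: false → blocked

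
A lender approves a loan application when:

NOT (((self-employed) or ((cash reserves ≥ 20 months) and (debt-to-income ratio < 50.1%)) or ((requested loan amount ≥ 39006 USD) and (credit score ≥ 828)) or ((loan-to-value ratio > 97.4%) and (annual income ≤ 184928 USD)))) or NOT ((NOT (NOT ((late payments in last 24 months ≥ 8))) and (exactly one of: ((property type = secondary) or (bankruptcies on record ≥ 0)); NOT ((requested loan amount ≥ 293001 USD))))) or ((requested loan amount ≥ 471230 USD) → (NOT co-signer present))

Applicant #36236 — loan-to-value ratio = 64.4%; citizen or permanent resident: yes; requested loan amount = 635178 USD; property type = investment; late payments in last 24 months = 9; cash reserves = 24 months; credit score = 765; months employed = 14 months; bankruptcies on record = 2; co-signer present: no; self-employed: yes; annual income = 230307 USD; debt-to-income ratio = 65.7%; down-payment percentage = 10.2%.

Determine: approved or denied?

Atomic conditions:
  self-employed: yes → true
  cash reserves ≥ 20 months: 24 ≥ 20 is true
  debt-to-income ratio < 50.1%: 65.7 < 50.1 is false
  requested loan amount ≥ 39006 USD: 635178 ≥ 39006 is true
  credit score ≥ 828: 765 ≥ 828 is false
  loan-to-value ratio > 97.4%: 64.4 > 97.4 is false
  annual income ≤ 184928 USD: 230307 ≤ 184928 is false
  late payments in last 24 months ≥ 8: 9 ≥ 8 is true
  property type = secondary: investment == secondary is false
  bankruptcies on record ≥ 0: 2 ≥ 0 is true
  requested loan amount ≥ 293001 USD: 635178 ≥ 293001 is true
  requested loan amount ≥ 471230 USD: 635178 ≥ 471230 is true
  NOT co-signer present: no → true
Combine:
[1.1.2] true AND false = false
[1.1.3] true AND false = false
[1.1.4] false AND false = false
[1.1] true OR false OR false OR false = true
[1] NOT true = false
[2.1.1.1] NOT true = false
[2.1.1] NOT false = true
[2.1.2.1] false OR true = true
[2.1.2.2] NOT true = false
[2.1.2] exactly-one(true, false) = true
[2.1] true AND true = true
[2] NOT true = false
[3] true → true = true
[root] false OR false OR true = true
Overall: true → approved

Approved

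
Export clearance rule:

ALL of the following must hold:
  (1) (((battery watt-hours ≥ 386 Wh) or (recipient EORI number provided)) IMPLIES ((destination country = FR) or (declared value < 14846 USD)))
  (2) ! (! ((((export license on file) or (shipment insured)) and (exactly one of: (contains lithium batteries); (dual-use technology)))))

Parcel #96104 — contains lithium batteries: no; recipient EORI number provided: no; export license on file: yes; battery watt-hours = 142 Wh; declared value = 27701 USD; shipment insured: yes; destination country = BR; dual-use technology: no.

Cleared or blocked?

Atomic conditions:
  battery watt-hours ≥ 386 Wh: 142 ≥ 386 is false
  recipient EORI number provided: no → false
  destination country = FR: BR == FR is false
  declared value < 14846 USD: 27701 < 14846 is false
  export license on file: yes → true
  shipment insured: yes → true
  contains lithium batteries: no → false
  dual-use technology: no → false
Combine:
[1.1] false OR false = false
[1.2] false OR false = false
[1] false → false (antecedent false ⇒ implication holds) = true
[2.1.1.1] true OR true = true
[2.1.1.2] exactly-one(false, false) = false
[2.1.1] true AND false = false
[2.1] NOT false = true
[2] NOT true = false
[root] true AND false = false
Overall: false → blocked

Blocked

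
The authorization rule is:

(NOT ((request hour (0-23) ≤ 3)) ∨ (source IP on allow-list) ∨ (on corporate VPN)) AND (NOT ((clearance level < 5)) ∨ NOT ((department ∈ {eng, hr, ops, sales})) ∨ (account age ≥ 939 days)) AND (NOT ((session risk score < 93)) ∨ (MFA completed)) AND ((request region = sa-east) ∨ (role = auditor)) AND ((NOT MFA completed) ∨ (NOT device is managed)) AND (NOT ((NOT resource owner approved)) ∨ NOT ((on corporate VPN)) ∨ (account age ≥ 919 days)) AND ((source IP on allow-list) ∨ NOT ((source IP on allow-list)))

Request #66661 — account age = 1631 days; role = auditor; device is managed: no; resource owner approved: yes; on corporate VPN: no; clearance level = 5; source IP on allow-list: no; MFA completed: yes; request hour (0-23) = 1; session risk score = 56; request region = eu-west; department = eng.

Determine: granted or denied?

Atomic conditions:
  request hour (0-23) ≤ 3: 1 ≤ 3 is true
  source IP on allow-list: no → false
  on corporate VPN: no → false
  clearance level < 5: 5 < 5 is false
  department ∈ {eng, hr, ops, sales}: eng is in the set → true
  account age ≥ 939 days: 1631 ≥ 939 is true
  session risk score < 93: 56 < 93 is true
  MFA completed: yes → true
  request region = sa-east: eu-west == sa-east is false
  role = auditor: auditor == auditor is true
  NOT MFA completed: yes → false
  NOT device is managed: no → true
  NOT resource owner approved: yes → false
  account age ≥ 919 days: 1631 ≥ 919 is true
Combine:
[1.1] NOT true = false
[1] false OR false OR false = false
[2.1] NOT false = true
[2.2] NOT true = false
[2] true OR false OR true = true
[3.1] NOT true = false
[3] false OR true = true
[4] false OR true = true
[5] false OR true = true
[6.1] NOT false = true
[6.2] NOT false = true
[6] true OR true OR true = true
[7.2] NOT false = true
[7] false OR true = true
[root] false AND true AND true AND true AND true AND true AND true = false
Overall: false → denied

Denied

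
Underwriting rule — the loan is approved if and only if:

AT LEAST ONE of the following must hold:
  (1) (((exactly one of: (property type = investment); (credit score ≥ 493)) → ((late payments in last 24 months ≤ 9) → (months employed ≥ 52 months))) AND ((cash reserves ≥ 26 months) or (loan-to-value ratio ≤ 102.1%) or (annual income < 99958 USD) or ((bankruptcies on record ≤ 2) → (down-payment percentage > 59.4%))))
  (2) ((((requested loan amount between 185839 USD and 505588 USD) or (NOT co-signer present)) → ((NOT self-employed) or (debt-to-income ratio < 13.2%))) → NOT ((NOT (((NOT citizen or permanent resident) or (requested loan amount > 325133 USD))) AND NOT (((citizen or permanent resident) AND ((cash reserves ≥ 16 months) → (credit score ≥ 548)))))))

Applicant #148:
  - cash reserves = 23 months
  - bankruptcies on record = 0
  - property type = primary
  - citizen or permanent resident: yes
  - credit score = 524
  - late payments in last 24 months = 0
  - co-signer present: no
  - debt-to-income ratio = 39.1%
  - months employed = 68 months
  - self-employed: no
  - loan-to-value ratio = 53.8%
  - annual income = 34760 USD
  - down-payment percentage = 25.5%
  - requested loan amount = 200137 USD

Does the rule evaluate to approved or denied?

Atomic conditions:
  property type = investment: primary == investment is false
  credit score ≥ 493: 524 ≥ 493 is true
  late payments in last 24 months ≤ 9: 0 ≤ 9 is true
  months employed ≥ 52 months: 68 ≥ 52 is true
  cash reserves ≥ 26 months: 23 ≥ 26 is false
  loan-to-value ratio ≤ 102.1%: 53.8 ≤ 102.1 is true
  annual income < 99958 USD: 34760 < 99958 is true
  bankruptcies on record ≤ 2: 0 ≤ 2 is true
  down-payment percentage > 59.4%: 25.5 > 59.4 is false
  requested loan amount between 185839 USD and 505588 USD: 200137 in [185839, 505588] is true
  NOT co-signer present: no → true
  NOT self-employed: no → true
  debt-to-income ratio < 13.2%: 39.1 < 13.2 is false
  NOT citizen or permanent resident: yes → false
  requested loan amount > 325133 USD: 200137 > 325133 is false
  citizen or permanent resident: yes → true
  cash reserves ≥ 16 months: 23 ≥ 16 is true
  credit score ≥ 548: 524 ≥ 548 is false
Combine:
[1.1.1] exactly-one(false, true) = true
[1.1.2] true → true = true
[1.1] true → true = true
[1.2.4] true → false = false
[1.2] false OR true OR true OR false = true
[1] true AND true = true
[2.1.1] true OR true = true
[2.1.2] true OR false = true
[2.1] true → true = true
[2.2.1.1.1] false OR false = false
[2.2.1.1] NOT false = true
[2.2.1.2.1.2] true → false = false
[2.2.1.2.1] true AND false = false
[2.2.1.2] NOT false = true
[2.2.1] true AND true = true
[2.2] NOT true = false
[2] true → false = false
[root] true OR false = true
Overall: true → approved

Approved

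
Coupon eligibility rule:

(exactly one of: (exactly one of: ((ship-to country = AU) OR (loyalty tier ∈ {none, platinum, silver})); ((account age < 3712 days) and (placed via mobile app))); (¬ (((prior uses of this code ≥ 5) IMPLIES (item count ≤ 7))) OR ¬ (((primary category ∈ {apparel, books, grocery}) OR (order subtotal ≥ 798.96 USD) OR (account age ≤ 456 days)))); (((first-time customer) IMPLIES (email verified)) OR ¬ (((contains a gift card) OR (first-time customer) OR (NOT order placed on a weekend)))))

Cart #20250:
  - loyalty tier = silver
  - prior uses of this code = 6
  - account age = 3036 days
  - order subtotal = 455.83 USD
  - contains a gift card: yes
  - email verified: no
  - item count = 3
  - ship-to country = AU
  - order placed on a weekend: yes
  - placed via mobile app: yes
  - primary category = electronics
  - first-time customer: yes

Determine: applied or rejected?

Atomic conditions:
  ship-to country = AU: AU == AU is true
  loyalty tier ∈ {none, platinum, silver}: silver is in the set → true
  account age < 3712 days: 3036 < 3712 is true
  placed via mobile app: yes → true
  prior uses of this code ≥ 5: 6 ≥ 5 is true
  item count ≤ 7: 3 ≤ 7 is true
  primary category ∈ {apparel, books, grocery}: electronics is not in the set → false
  order subtotal ≥ 798.96 USD: 455.83 ≥ 798.96 is false
  account age ≤ 456 days: 3036 ≤ 456 is false
  first-time customer: yes → true
  email verified: no → false
  contains a gift card: yes → true
  NOT order placed on a weekend: yes → false
Combine:
[1.1] true OR true = true
[1.2] true AND true = true
[1] exactly-one(true, true) = false
[2.1.1] true → true = true
[2.1] NOT true = false
[2.2.1] false OR false OR false = false
[2.2] NOT false = true
[2] false OR true = true
[3.1] true → false = false
[3.2.1] true OR true OR false = true
[3.2] NOT true = false
[3] false OR false = false
[root] exactly-one(false, true, false) = true
Overall: true → applied

Applied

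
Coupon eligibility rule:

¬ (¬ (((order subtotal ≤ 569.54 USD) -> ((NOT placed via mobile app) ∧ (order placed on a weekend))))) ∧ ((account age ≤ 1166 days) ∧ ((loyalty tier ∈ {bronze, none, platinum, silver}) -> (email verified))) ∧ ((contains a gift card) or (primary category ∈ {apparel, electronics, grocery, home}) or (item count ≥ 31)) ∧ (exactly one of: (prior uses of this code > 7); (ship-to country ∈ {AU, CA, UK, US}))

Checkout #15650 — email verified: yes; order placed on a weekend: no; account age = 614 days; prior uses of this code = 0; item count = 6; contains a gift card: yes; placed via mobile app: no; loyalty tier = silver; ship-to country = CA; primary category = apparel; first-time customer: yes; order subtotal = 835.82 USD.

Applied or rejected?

Atomic conditions:
  order subtotal ≤ 569.54 USD: 835.82 ≤ 569.54 is false
  NOT placed via mobile app: no → true
  order placed on a weekend: no → false
  account age ≤ 1166 days: 614 ≤ 1166 is true
  loyalty tier ∈ {bronze, none, platinum, silver}: silver is in the set → true
  email verified: yes → true
  contains a gift card: yes → true
  primary category ∈ {apparel, electronics, grocery, home}: apparel is in the set → true
  item count ≥ 31: 6 ≥ 31 is false
  prior uses of this code > 7: 0 > 7 is false
  ship-to country ∈ {AU, CA, UK, US}: CA is in the set → true
Combine:
[1.1.1.2] true AND false = false
[1.1.1] false → false (antecedent false ⇒ implication holds) = true
[1.1] NOT true = false
[1] NOT false = true
[2.2] true → true = true
[2] true AND true = true
[3] true OR true OR false = true
[4] exactly-one(false, true) = true
[root] true AND true AND true AND true = true
Overall: true → applied

Applied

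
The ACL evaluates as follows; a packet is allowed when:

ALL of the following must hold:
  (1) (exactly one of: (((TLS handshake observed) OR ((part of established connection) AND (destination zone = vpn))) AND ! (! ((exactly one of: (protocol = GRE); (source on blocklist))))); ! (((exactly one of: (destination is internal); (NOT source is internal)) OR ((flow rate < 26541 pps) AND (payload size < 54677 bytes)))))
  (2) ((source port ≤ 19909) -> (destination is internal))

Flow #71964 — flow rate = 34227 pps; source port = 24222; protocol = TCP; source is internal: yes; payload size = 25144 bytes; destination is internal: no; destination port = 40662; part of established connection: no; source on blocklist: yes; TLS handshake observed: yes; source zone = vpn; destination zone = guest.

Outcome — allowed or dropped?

Atomic conditions:
  TLS handshake observed: yes → true
  part of established connection: no → false
  destination zone = vpn: guest == vpn is false
  protocol = GRE: TCP == GRE is false
  source on blocklist: yes → true
  destination is internal: no → false
  NOT source is internal: yes → false
  flow rate < 26541 pps: 34227 < 26541 is false
  payload size < 54677 bytes: 25144 < 54677 is true
  source port ≤ 19909: 24222 ≤ 19909 is false
Combine:
[1.1.1.2] false AND false = false
[1.1.1] true OR false = true
[1.1.2.1.1] exactly-one(false, true) = true
[1.1.2.1] NOT true = false
[1.1.2] NOT false = true
[1.1] true AND true = true
[1.2.1.1] exactly-one(false, false) = false
[1.2.1.2] false AND true = false
[1.2.1] false OR false = false
[1.2] NOT false = true
[1] exactly-one(true, true) = false
[2] false → false (antecedent false ⇒ implication holds) = true
[root] false AND true = false
Overall: false → dropped

Dropped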